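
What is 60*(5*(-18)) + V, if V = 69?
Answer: -5331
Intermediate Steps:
60*(5*(-18)) + V = 60*(5*(-18)) + 69 = 60*(-90) + 69 = -5400 + 69 = -5331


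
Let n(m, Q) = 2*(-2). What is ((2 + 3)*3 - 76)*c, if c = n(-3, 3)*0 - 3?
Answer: 183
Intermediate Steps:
n(m, Q) = -4
c = -3 (c = -4*0 - 3 = 0 - 3 = -3)
((2 + 3)*3 - 76)*c = ((2 + 3)*3 - 76)*(-3) = (5*3 - 76)*(-3) = (15 - 76)*(-3) = -61*(-3) = 183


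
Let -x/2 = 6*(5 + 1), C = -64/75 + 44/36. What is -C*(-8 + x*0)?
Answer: 664/225 ≈ 2.9511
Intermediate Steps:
C = 83/225 (C = -64*1/75 + 44*(1/36) = -64/75 + 11/9 = 83/225 ≈ 0.36889)
x = -72 (x = -12*(5 + 1) = -12*6 = -2*36 = -72)
-C*(-8 + x*0) = -83*(-8 - 72*0)/225 = -83*(-8 + 0)/225 = -83*(-8)/225 = -1*(-664/225) = 664/225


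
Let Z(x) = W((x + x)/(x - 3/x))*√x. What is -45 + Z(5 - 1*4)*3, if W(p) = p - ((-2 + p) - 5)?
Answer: -24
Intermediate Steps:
W(p) = 7 (W(p) = p - (-7 + p) = p + (7 - p) = 7)
Z(x) = 7*√x
-45 + Z(5 - 1*4)*3 = -45 + (7*√(5 - 1*4))*3 = -45 + (7*√(5 - 4))*3 = -45 + (7*√1)*3 = -45 + (7*1)*3 = -45 + 7*3 = -45 + 21 = -24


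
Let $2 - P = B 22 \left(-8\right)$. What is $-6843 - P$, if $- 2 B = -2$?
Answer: $-7021$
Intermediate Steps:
$B = 1$ ($B = \left(- \frac{1}{2}\right) \left(-2\right) = 1$)
$P = 178$ ($P = 2 - 1 \cdot 22 \left(-8\right) = 2 - 22 \left(-8\right) = 2 - -176 = 2 + 176 = 178$)
$-6843 - P = -6843 - 178 = -7021$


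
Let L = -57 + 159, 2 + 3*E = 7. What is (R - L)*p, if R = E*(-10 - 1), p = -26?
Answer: 9386/3 ≈ 3128.7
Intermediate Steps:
E = 5/3 (E = -⅔ + (⅓)*7 = -⅔ + 7/3 = 5/3 ≈ 1.6667)
L = 102
R = -55/3 (R = 5*(-10 - 1)/3 = (5/3)*(-11) = -55/3 ≈ -18.333)
(R - L)*p = (-55/3 - 1*102)*(-26) = (-55/3 - 102)*(-26) = -361/3*(-26) = 9386/3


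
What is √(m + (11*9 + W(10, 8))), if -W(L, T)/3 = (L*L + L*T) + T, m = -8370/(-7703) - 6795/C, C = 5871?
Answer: 14*I*√539218076518470/15074771 ≈ 21.565*I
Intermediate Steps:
m = -1067205/15074771 (m = -8370/(-7703) - 6795/5871 = -8370*(-1/7703) - 6795*1/5871 = 8370/7703 - 2265/1957 = -1067205/15074771 ≈ -0.070794)
W(L, T) = -3*T - 3*L² - 3*L*T (W(L, T) = -3*((L*L + L*T) + T) = -3*((L² + L*T) + T) = -3*(T + L² + L*T) = -3*T - 3*L² - 3*L*T)
√(m + (11*9 + W(10, 8))) = √(-1067205/15074771 + (11*9 + (-3*8 - 3*10² - 3*10*8))) = √(-1067205/15074771 + (99 + (-24 - 3*100 - 240))) = √(-1067205/15074771 + (99 + (-24 - 300 - 240))) = √(-1067205/15074771 + (99 - 564)) = √(-1067205/15074771 - 465) = √(-7010835720/15074771) = 14*I*√539218076518470/15074771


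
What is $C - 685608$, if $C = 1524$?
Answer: $-684084$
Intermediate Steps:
$C - 685608 = 1524 - 685608 = -684084$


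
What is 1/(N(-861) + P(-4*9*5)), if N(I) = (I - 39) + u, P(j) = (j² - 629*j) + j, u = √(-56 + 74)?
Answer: 8030/1160656199 - √2/6963937194 ≈ 6.9183e-6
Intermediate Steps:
u = 3*√2 (u = √18 = 3*√2 ≈ 4.2426)
P(j) = j² - 628*j
N(I) = -39 + I + 3*√2 (N(I) = (I - 39) + 3*√2 = (-39 + I) + 3*√2 = -39 + I + 3*√2)
1/(N(-861) + P(-4*9*5)) = 1/((-39 - 861 + 3*√2) + (-4*9*5)*(-628 - 4*9*5)) = 1/((-900 + 3*√2) + (-36*5)*(-628 - 36*5)) = 1/((-900 + 3*√2) - 180*(-628 - 180)) = 1/((-900 + 3*√2) - 180*(-808)) = 1/((-900 + 3*√2) + 145440) = 1/(144540 + 3*√2)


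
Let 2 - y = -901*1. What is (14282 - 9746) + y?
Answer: 5439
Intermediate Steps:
y = 903 (y = 2 - (-901) = 2 - 1*(-901) = 2 + 901 = 903)
(14282 - 9746) + y = (14282 - 9746) + 903 = 4536 + 903 = 5439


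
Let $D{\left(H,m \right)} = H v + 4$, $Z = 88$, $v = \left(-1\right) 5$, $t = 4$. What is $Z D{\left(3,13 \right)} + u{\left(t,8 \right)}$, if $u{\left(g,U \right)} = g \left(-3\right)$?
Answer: $-980$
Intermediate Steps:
$v = -5$
$D{\left(H,m \right)} = 4 - 5 H$ ($D{\left(H,m \right)} = H \left(-5\right) + 4 = - 5 H + 4 = 4 - 5 H$)
$u{\left(g,U \right)} = - 3 g$
$Z D{\left(3,13 \right)} + u{\left(t,8 \right)} = 88 \left(4 - 15\right) - 12 = 88 \left(-11\right) - 12 = -968 - 12 = -980$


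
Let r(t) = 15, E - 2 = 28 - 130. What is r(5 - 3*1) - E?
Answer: 115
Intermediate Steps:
E = -100 (E = 2 + (28 - 130) = 2 - 102 = -100)
r(5 - 3*1) - E = 15 - 1*(-100) = 15 + 100 = 115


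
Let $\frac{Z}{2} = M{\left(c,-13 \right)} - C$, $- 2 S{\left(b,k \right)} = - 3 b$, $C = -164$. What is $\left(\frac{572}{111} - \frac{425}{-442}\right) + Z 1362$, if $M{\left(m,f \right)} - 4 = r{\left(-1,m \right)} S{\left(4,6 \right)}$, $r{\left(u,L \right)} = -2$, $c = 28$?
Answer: $\frac{1226406031}{2886} \approx 4.2495 \cdot 10^{5}$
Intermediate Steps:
$S{\left(b,k \right)} = \frac{3 b}{2}$ ($S{\left(b,k \right)} = - \frac{\left(-3\right) b}{2} = \frac{3 b}{2}$)
$M{\left(m,f \right)} = -8$ ($M{\left(m,f \right)} = 4 - 2 \cdot \frac{3}{2} \cdot 4 = 4 - 12 = -8$)
$Z = 312$ ($Z = 2 \left(-8 - -164\right) = 2 \left(-8 + 164\right) = 2 \cdot 156 = 312$)
$\left(\frac{572}{111} - \frac{425}{-442}\right) + Z 1362 = \left(\frac{572}{111} - \frac{425}{-442}\right) + 312 \cdot 1362 = \left(572 \cdot \frac{1}{111} - - \frac{25}{26}\right) + 424944 = \left(\frac{572}{111} + \frac{25}{26}\right) + 424944 = \frac{17647}{2886} + 424944 = \frac{1226406031}{2886}$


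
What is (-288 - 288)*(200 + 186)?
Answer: -222336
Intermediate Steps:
(-288 - 288)*(200 + 186) = -576*386 = -222336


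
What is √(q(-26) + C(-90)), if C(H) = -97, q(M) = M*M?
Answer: √579 ≈ 24.062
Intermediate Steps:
q(M) = M²
√(q(-26) + C(-90)) = √((-26)² - 97) = √(676 - 97) = √579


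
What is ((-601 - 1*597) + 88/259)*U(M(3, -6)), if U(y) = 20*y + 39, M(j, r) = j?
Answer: -30709206/259 ≈ -1.1857e+5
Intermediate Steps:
U(y) = 39 + 20*y
((-601 - 1*597) + 88/259)*U(M(3, -6)) = ((-601 - 1*597) + 88/259)*(39 + 20*3) = ((-601 - 597) + 88*(1/259))*(39 + 60) = (-1198 + 88/259)*99 = -310194/259*99 = -30709206/259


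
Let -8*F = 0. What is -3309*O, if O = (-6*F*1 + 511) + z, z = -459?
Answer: -172068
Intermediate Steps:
F = 0 (F = -⅛*0 = 0)
O = 52 (O = (-6*0*1 + 511) - 459 = (0*1 + 511) - 459 = (0 + 511) - 459 = 511 - 459 = 52)
-3309*O = -3309*52 = -172068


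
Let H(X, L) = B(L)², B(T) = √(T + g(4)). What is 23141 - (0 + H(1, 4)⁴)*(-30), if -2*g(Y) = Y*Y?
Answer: 30821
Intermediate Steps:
g(Y) = -Y²/2 (g(Y) = -Y*Y/2 = -Y²/2)
B(T) = √(-8 + T) (B(T) = √(T - ½*4²) = √(T - ½*16) = √(T - 8) = √(-8 + T))
H(X, L) = -8 + L (H(X, L) = (√(-8 + L))² = -8 + L)
23141 - (0 + H(1, 4)⁴)*(-30) = 23141 - (0 + (-8 + 4)⁴)*(-30) = 23141 - (0 + (-4)⁴)*(-30) = 23141 - (0 + 256)*(-30) = 23141 - 256*(-30) = 23141 - 1*(-7680) = 23141 + 7680 = 30821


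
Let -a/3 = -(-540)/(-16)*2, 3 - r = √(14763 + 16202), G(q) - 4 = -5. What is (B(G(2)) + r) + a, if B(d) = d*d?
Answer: 413/2 - √30965 ≈ 30.531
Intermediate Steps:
G(q) = -1 (G(q) = 4 - 5 = -1)
r = 3 - √30965 (r = 3 - √(14763 + 16202) = 3 - √30965 ≈ -172.97)
B(d) = d²
a = 405/2 (a = -3*(-(-540)/(-16))*2 = -3*(-(-540)*(-1)/16)*2 = -3*(-27*5/4)*2 = -(-405)*2/4 = -3*(-135/2) = 405/2 ≈ 202.50)
(B(G(2)) + r) + a = ((-1)² + (3 - √30965)) + 405/2 = (1 + (3 - √30965)) + 405/2 = (4 - √30965) + 405/2 = 413/2 - √30965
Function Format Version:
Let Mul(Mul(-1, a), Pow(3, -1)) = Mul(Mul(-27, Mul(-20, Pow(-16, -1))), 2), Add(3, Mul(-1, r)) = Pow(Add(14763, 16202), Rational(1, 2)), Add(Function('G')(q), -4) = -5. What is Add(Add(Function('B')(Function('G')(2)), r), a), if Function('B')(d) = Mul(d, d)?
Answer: Add(Rational(413, 2), Mul(-1, Pow(30965, Rational(1, 2)))) ≈ 30.531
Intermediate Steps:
Function('G')(q) = -1 (Function('G')(q) = Add(4, -5) = -1)
r = Add(3, Mul(-1, Pow(30965, Rational(1, 2)))) (r = Add(3, Mul(-1, Pow(Add(14763, 16202), Rational(1, 2)))) = Add(3, Mul(-1, Pow(30965, Rational(1, 2)))) ≈ -172.97)
Function('B')(d) = Pow(d, 2)
a = Rational(405, 2) (a = Mul(-3, Mul(Mul(-27, Mul(-20, Pow(-16, -1))), 2)) = Mul(-3, Mul(Mul(-27, Mul(-20, Rational(-1, 16))), 2)) = Mul(-3, Mul(Mul(-27, Rational(5, 4)), 2)) = Mul(-3, Mul(Rational(-135, 4), 2)) = Mul(-3, Rational(-135, 2)) = Rational(405, 2) ≈ 202.50)
Add(Add(Function('B')(Function('G')(2)), r), a) = Add(Add(Pow(-1, 2), Add(3, Mul(-1, Pow(30965, Rational(1, 2))))), Rational(405, 2)) = Add(Add(1, Add(3, Mul(-1, Pow(30965, Rational(1, 2))))), Rational(405, 2)) = Add(Add(4, Mul(-1, Pow(30965, Rational(1, 2)))), Rational(405, 2)) = Add(Rational(413, 2), Mul(-1, Pow(30965, Rational(1, 2))))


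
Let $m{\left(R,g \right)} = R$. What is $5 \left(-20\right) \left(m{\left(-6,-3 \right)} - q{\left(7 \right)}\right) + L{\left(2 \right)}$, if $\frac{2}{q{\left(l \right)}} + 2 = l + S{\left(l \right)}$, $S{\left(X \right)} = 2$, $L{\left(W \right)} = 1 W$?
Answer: $\frac{4414}{7} \approx 630.57$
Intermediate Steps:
$L{\left(W \right)} = W$
$q{\left(l \right)} = \frac{2}{l}$ ($q{\left(l \right)} = \frac{2}{-2 + \left(l + 2\right)} = \frac{2}{-2 + \left(2 + l\right)} = \frac{2}{l}$)
$5 \left(-20\right) \left(m{\left(-6,-3 \right)} - q{\left(7 \right)}\right) + L{\left(2 \right)} = 5 \left(-20\right) \left(-6 - \frac{2}{7}\right) + 2 = - 100 \left(-6 - 2 \cdot \frac{1}{7}\right) + 2 = - 100 \left(-6 - \frac{2}{7}\right) + 2 = \left(-100\right) \left(- \frac{44}{7}\right) + 2 = \frac{4400}{7} + 2 = \frac{4414}{7}$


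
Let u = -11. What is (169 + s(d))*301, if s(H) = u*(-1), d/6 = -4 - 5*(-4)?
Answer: 54180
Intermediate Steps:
d = 96 (d = 6*(-4 - 5*(-4)) = 6*(-4 + 20) = 6*16 = 96)
s(H) = 11 (s(H) = -11*(-1) = 11)
(169 + s(d))*301 = (169 + 11)*301 = 180*301 = 54180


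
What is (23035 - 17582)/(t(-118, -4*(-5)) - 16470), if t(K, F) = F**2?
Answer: -5453/16070 ≈ -0.33933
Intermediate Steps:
(23035 - 17582)/(t(-118, -4*(-5)) - 16470) = (23035 - 17582)/((-4*(-5))**2 - 16470) = 5453/(20**2 - 16470) = 5453/(400 - 16470) = 5453/(-16070) = 5453*(-1/16070) = -5453/16070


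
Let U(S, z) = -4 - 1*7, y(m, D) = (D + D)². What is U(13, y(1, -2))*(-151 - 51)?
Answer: 2222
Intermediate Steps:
y(m, D) = 4*D² (y(m, D) = (2*D)² = 4*D²)
U(S, z) = -11 (U(S, z) = -4 - 7 = -11)
U(13, y(1, -2))*(-151 - 51) = -11*(-151 - 51) = -11*(-202) = 2222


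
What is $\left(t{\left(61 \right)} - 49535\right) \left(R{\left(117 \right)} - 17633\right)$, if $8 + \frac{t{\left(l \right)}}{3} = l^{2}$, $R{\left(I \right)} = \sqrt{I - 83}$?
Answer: $677036668 - 38396 \sqrt{34} \approx 6.7681 \cdot 10^{8}$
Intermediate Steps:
$R{\left(I \right)} = \sqrt{-83 + I}$
$t{\left(l \right)} = -24 + 3 l^{2}$
$\left(t{\left(61 \right)} - 49535\right) \left(R{\left(117 \right)} - 17633\right) = \left(\left(-24 + 3 \cdot 61^{2}\right) - 49535\right) \left(\sqrt{-83 + 117} - 17633\right) = \left(\left(-24 + 3 \cdot 3721\right) - 49535\right) \left(\sqrt{34} - 17633\right) = \left(\left(-24 + 11163\right) - 49535\right) \left(-17633 + \sqrt{34}\right) = \left(11139 - 49535\right) \left(-17633 + \sqrt{34}\right) = - 38396 \left(-17633 + \sqrt{34}\right) = 677036668 - 38396 \sqrt{34}$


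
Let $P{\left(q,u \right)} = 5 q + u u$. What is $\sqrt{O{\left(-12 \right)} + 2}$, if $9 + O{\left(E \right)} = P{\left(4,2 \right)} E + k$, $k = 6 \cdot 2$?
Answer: $i \sqrt{283} \approx 16.823 i$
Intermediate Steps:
$k = 12$
$P{\left(q,u \right)} = u^{2} + 5 q$ ($P{\left(q,u \right)} = 5 q + u^{2} = u^{2} + 5 q$)
$O{\left(E \right)} = 3 + 24 E$ ($O{\left(E \right)} = -9 + \left(\left(2^{2} + 5 \cdot 4\right) E + 12\right) = -9 + \left(\left(4 + 20\right) E + 12\right) = -9 + \left(24 E + 12\right) = -9 + \left(12 + 24 E\right) = 3 + 24 E$)
$\sqrt{O{\left(-12 \right)} + 2} = \sqrt{\left(3 + 24 \left(-12\right)\right) + 2} = \sqrt{\left(3 - 288\right) + 2} = \sqrt{-285 + 2} = \sqrt{-283} = i \sqrt{283}$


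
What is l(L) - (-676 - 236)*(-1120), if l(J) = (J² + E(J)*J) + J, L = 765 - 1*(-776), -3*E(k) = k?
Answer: 1689665/3 ≈ 5.6322e+5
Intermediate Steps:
E(k) = -k/3
L = 1541 (L = 765 + 776 = 1541)
l(J) = J + 2*J²/3 (l(J) = (J² + (-J/3)*J) + J = (J² - J²/3) + J = 2*J²/3 + J = J + 2*J²/3)
l(L) - (-676 - 236)*(-1120) = (⅓)*1541*(3 + 2*1541) - (-676 - 236)*(-1120) = (⅓)*1541*(3 + 3082) - (-912)*(-1120) = (⅓)*1541*3085 - 1*1021440 = 4753985/3 - 1021440 = 1689665/3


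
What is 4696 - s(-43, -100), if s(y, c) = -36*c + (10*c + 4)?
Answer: 2092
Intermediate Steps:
s(y, c) = 4 - 26*c (s(y, c) = -36*c + (4 + 10*c) = 4 - 26*c)
4696 - s(-43, -100) = 4696 - (4 - 26*(-100)) = 4696 - (4 + 2600) = 4696 - 1*2604 = 4696 - 2604 = 2092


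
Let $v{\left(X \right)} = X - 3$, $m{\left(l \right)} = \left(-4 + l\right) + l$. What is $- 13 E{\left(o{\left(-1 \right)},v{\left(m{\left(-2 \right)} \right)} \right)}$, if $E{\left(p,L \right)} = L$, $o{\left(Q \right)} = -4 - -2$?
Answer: $143$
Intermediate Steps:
$o{\left(Q \right)} = -2$ ($o{\left(Q \right)} = -4 + 2 = -2$)
$m{\left(l \right)} = -4 + 2 l$
$v{\left(X \right)} = -3 + X$
$- 13 E{\left(o{\left(-1 \right)},v{\left(m{\left(-2 \right)} \right)} \right)} = - 13 \left(-3 + \left(-4 + 2 \left(-2\right)\right)\right) = - 13 \left(-3 - 8\right) = \left(-13\right) \left(-11\right) = 143$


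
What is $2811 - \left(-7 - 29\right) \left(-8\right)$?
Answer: $2523$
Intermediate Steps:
$2811 - \left(-7 - 29\right) \left(-8\right) = 2811 - \left(-36\right) \left(-8\right) = 2811 - 288 = 2523$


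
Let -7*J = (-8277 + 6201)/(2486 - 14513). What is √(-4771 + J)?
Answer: 3*I*√417481604855/28063 ≈ 69.073*I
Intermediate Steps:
J = -692/28063 (J = -(-8277 + 6201)/(7*(2486 - 14513)) = -(-2076)/(7*(-12027)) = -(-2076)*(-1)/(7*12027) = -⅐*692/4009 = -692/28063 ≈ -0.024659)
√(-4771 + J) = √(-4771 - 692/28063) = √(-133889265/28063) = 3*I*√417481604855/28063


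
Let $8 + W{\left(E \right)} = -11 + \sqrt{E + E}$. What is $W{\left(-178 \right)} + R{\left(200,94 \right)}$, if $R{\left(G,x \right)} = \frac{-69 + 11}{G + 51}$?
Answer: $- \frac{4827}{251} + 2 i \sqrt{89} \approx -19.231 + 18.868 i$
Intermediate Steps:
$R{\left(G,x \right)} = - \frac{58}{51 + G}$
$W{\left(E \right)} = -19 + \sqrt{2} \sqrt{E}$ ($W{\left(E \right)} = -8 + \left(-11 + \sqrt{E + E}\right) = -8 + \left(-11 + \sqrt{2 E}\right) = -8 + \left(-11 + \sqrt{2} \sqrt{E}\right) = -19 + \sqrt{2} \sqrt{E}$)
$W{\left(-178 \right)} + R{\left(200,94 \right)} = \left(-19 + \sqrt{2} \sqrt{-178}\right) - \frac{58}{51 + 200} = \left(-19 + \sqrt{2} i \sqrt{178}\right) - \frac{58}{251} = \left(-19 + 2 i \sqrt{89}\right) - \frac{58}{251} = - \frac{4827}{251} + 2 i \sqrt{89}$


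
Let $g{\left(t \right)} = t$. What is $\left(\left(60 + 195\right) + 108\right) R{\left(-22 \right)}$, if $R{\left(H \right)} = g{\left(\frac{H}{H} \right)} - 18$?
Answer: $-6171$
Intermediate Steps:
$R{\left(H \right)} = -17$ ($R{\left(H \right)} = \frac{H}{H} - 18 = 1 - 18 = -17$)
$\left(\left(60 + 195\right) + 108\right) R{\left(-22 \right)} = \left(\left(60 + 195\right) + 108\right) \left(-17\right) = \left(255 + 108\right) \left(-17\right) = 363 \left(-17\right) = -6171$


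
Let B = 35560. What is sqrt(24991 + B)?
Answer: sqrt(60551) ≈ 246.07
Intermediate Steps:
sqrt(24991 + B) = sqrt(24991 + 35560) = sqrt(60551)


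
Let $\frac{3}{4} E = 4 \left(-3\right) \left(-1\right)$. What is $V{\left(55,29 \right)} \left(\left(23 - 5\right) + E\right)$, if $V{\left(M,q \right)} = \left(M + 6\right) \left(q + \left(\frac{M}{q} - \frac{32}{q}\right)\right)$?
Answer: $\frac{1791936}{29} \approx 61791.0$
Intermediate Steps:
$E = 16$ ($E = \frac{4 \cdot 4 \left(-3\right) \left(-1\right)}{3} = \frac{4 \left(\left(-12\right) \left(-1\right)\right)}{3} = \frac{4}{3} \cdot 12 = 16$)
$V{\left(M,q \right)} = \left(6 + M\right) \left(q - \frac{32}{q} + \frac{M}{q}\right)$ ($V{\left(M,q \right)} = \left(6 + M\right) \left(q + \left(- \frac{32}{q} + \frac{M}{q}\right)\right) = \left(6 + M\right) \left(q - \frac{32}{q} + \frac{M}{q}\right)$)
$V{\left(55,29 \right)} \left(\left(23 - 5\right) + E\right) = \frac{-192 + 55^{2} - 1430 + 29^{2} \left(6 + 55\right)}{29} \left(\left(23 - 5\right) + 16\right) = \frac{-192 + 3025 - 1430 + 841 \cdot 61}{29} \left(18 + 16\right) = \frac{-192 + 3025 - 1430 + 51301}{29} \cdot 34 = \frac{1}{29} \cdot 52704 \cdot 34 = \frac{52704}{29} \cdot 34 = \frac{1791936}{29}$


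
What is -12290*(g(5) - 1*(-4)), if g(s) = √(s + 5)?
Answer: -49160 - 12290*√10 ≈ -88024.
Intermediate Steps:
g(s) = √(5 + s)
-12290*(g(5) - 1*(-4)) = -12290*(√(5 + 5) - 1*(-4)) = -12290*(√10 + 4) = -12290*(4 + √10) = -49160 - 12290*√10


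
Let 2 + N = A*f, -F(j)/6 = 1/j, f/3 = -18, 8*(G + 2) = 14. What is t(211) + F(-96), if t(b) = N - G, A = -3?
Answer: 2565/16 ≈ 160.31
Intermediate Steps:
G = -¼ (G = -2 + (⅛)*14 = -2 + 7/4 = -¼ ≈ -0.25000)
f = -54 (f = 3*(-18) = -54)
F(j) = -6/j
N = 160 (N = -2 - 3*(-54) = -2 + 162 = 160)
t(b) = 641/4 (t(b) = 160 - 1*(-¼) = 160 + ¼ = 641/4)
t(211) + F(-96) = 641/4 - 6/(-96) = 641/4 - 6*(-1/96) = 641/4 + 1/16 = 2565/16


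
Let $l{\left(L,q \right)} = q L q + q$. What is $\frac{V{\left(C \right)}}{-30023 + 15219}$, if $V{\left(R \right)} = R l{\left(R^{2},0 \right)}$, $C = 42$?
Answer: $0$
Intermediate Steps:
$l{\left(L,q \right)} = q + L q^{2}$ ($l{\left(L,q \right)} = L q q + q = L q^{2} + q = q + L q^{2}$)
$V{\left(R \right)} = 0$ ($V{\left(R \right)} = R 0 \left(1 + R^{2} \cdot 0\right) = R 0 \left(1 + 0\right) = R 0 \cdot 1 = R 0 = 0$)
$\frac{V{\left(C \right)}}{-30023 + 15219} = \frac{0}{-30023 + 15219} = \frac{0}{-14804} = 0 \left(- \frac{1}{14804}\right) = 0$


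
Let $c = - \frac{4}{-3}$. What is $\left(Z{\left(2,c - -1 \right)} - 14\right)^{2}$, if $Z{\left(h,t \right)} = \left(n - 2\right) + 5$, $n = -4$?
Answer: $225$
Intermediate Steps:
$c = \frac{4}{3}$ ($c = \left(-4\right) \left(- \frac{1}{3}\right) = \frac{4}{3} \approx 1.3333$)
$Z{\left(h,t \right)} = -1$ ($Z{\left(h,t \right)} = \left(-4 - 2\right) + 5 = -6 + 5 = -1$)
$\left(Z{\left(2,c - -1 \right)} - 14\right)^{2} = \left(-1 - 14\right)^{2} = \left(-15\right)^{2} = 225$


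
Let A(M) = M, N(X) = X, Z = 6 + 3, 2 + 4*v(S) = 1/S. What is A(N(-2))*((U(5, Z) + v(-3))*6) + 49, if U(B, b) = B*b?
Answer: -484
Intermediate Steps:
v(S) = -½ + 1/(4*S)
Z = 9
A(N(-2))*((U(5, Z) + v(-3))*6) + 49 = -2*(5*9 + (¼)*(1 - 2*(-3))/(-3))*6 + 49 = -2*(45 + (¼)*(-⅓)*(1 + 6))*6 + 49 = -2*(45 + (¼)*(-⅓)*7)*6 + 49 = -2*(45 - 7/12)*6 + 49 = -533*6/6 + 49 = -2*533/2 + 49 = -533 + 49 = -484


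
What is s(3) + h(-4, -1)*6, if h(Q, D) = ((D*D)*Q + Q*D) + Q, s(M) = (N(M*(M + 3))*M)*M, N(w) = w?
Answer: 138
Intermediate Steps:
s(M) = M**3*(3 + M) (s(M) = ((M*(M + 3))*M)*M = ((M*(3 + M))*M)*M = (M**2*(3 + M))*M = M**3*(3 + M))
h(Q, D) = Q + D*Q + Q*D**2 (h(Q, D) = (D**2*Q + D*Q) + Q = (Q*D**2 + D*Q) + Q = (D*Q + Q*D**2) + Q = Q + D*Q + Q*D**2)
s(3) + h(-4, -1)*6 = 3**3*(3 + 3) - 4*(1 - 1 + (-1)**2)*6 = 27*6 - 4*(1 - 1 + 1)*6 = 162 - 4*1*6 = 162 - 4*6 = 162 - 24 = 138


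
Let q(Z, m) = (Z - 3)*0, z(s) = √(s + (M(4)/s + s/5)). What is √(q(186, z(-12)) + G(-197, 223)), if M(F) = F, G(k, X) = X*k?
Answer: I*√43931 ≈ 209.6*I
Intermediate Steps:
z(s) = √(4/s + 6*s/5) (z(s) = √(s + (4/s + s/5)) = √(4/s + 6*s/5))
q(Z, m) = 0 (q(Z, m) = (-3 + Z)*0 = 0)
√(q(186, z(-12)) + G(-197, 223)) = √(0 + 223*(-197)) = √(0 - 43931) = √(-43931) = I*√43931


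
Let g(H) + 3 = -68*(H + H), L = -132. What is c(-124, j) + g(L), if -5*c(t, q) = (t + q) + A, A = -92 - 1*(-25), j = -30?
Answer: 89966/5 ≈ 17993.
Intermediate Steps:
g(H) = -3 - 136*H (g(H) = -3 - 68*(H + H) = -3 - 136*H)
A = -67 (A = -92 + 25 = -67)
c(t, q) = 67/5 - q/5 - t/5 (c(t, q) = -((t + q) - 67)/5 = -((q + t) - 67)/5 = -(-67 + q + t)/5 = 67/5 - q/5 - t/5)
c(-124, j) + g(L) = (67/5 - 1/5*(-30) - 1/5*(-124)) + (-3 - 136*(-132)) = (67/5 + 6 + 124/5) + (-3 + 17952) = 221/5 + 17949 = 89966/5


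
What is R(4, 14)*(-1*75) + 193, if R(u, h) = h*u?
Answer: -4007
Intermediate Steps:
R(4, 14)*(-1*75) + 193 = (14*4)*(-1*75) + 193 = 56*(-75) + 193 = -4200 + 193 = -4007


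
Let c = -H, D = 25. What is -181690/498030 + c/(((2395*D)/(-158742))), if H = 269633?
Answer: 2131670986338983/2981954625 ≈ 7.1486e+5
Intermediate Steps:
c = -269633 (c = -1*269633 = -269633)
-181690/498030 + c/(((2395*D)/(-158742))) = -181690/498030 - 269633/((2395*25)/(-158742)) = -181690*1/498030 - 269633/(59875*(-1/158742)) = -18169/49803 - 269633/(-59875/158742) = -18169/49803 - 269633*(-158742/59875) = -18169/49803 + 42802081686/59875 = 2131670986338983/2981954625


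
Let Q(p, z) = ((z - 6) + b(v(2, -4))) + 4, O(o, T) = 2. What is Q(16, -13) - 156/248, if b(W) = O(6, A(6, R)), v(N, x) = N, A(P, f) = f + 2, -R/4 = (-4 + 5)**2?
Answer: -845/62 ≈ -13.629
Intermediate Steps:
R = -4 (R = -4*(-4 + 5)**2 = -4*1**2 = -4*1 = -4)
A(P, f) = 2 + f
b(W) = 2
Q(p, z) = z (Q(p, z) = ((z - 6) + 2) + 4 = ((-6 + z) + 2) + 4 = (-4 + z) + 4 = z)
Q(16, -13) - 156/248 = -13 - 156/248 = -13 - 156*1/248 = -13 - 39/62 = -845/62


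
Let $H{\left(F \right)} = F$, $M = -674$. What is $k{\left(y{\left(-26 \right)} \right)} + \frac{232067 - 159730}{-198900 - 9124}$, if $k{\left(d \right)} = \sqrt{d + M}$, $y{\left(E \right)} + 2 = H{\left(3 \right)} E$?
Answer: $- \frac{72337}{208024} + i \sqrt{754} \approx -0.34773 + 27.459 i$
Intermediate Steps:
$y{\left(E \right)} = -2 + 3 E$
$k{\left(d \right)} = \sqrt{-674 + d}$ ($k{\left(d \right)} = \sqrt{d - 674} = \sqrt{-674 + d}$)
$k{\left(y{\left(-26 \right)} \right)} + \frac{232067 - 159730}{-198900 - 9124} = \sqrt{-674 + \left(-2 + 3 \left(-26\right)\right)} + \frac{232067 - 159730}{-198900 - 9124} = \sqrt{-674 - 80} + \frac{72337}{-208024} = \sqrt{-674 - 80} + 72337 \left(- \frac{1}{208024}\right) = \sqrt{-754} - \frac{72337}{208024} = i \sqrt{754} - \frac{72337}{208024} = - \frac{72337}{208024} + i \sqrt{754}$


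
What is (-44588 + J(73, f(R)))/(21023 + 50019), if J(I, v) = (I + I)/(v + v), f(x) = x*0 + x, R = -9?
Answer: -401365/639378 ≈ -0.62774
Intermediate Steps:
f(x) = x (f(x) = 0 + x = x)
J(I, v) = I/v (J(I, v) = (2*I)/((2*v)) = (2*I)*(1/(2*v)) = I/v)
(-44588 + J(73, f(R)))/(21023 + 50019) = (-44588 + 73/(-9))/(21023 + 50019) = (-44588 + 73*(-⅑))/71042 = (-44588 - 73/9)*(1/71042) = -401365/9*1/71042 = -401365/639378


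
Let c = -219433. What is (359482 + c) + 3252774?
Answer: 3392823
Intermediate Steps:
(359482 + c) + 3252774 = (359482 - 219433) + 3252774 = 140049 + 3252774 = 3392823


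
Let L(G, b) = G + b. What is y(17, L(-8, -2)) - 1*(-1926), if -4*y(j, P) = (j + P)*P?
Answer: 3887/2 ≈ 1943.5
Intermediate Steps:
y(j, P) = -P*(P + j)/4 (y(j, P) = -(j + P)*P/4 = -(P + j)*P/4 = -P*(P + j)/4)
y(17, L(-8, -2)) - 1*(-1926) = -(-8 - 2)*((-8 - 2) + 17)/4 - 1*(-1926) = -¼*(-10)*(-10 + 17) + 1926 = -¼*(-10)*7 + 1926 = 35/2 + 1926 = 3887/2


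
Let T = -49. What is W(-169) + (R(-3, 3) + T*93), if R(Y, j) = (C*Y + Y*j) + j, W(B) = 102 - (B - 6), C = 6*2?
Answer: -4322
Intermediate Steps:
C = 12
W(B) = 108 - B (W(B) = 102 - (-6 + B) = 102 + (6 - B) = 108 - B)
R(Y, j) = j + 12*Y + Y*j (R(Y, j) = (12*Y + Y*j) + j = j + 12*Y + Y*j)
W(-169) + (R(-3, 3) + T*93) = (108 - 1*(-169)) + ((3 + 12*(-3) - 3*3) - 49*93) = (108 + 169) + ((3 - 36 - 9) - 4557) = 277 + (-42 - 4557) = 277 - 4599 = -4322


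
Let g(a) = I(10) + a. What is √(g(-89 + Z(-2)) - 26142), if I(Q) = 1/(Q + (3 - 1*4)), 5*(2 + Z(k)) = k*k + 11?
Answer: I*√236069/3 ≈ 161.96*I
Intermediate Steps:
Z(k) = ⅕ + k²/5 (Z(k) = -2 + (k*k + 11)/5 = -2 + (k² + 11)/5 = -2 + (11 + k²)/5 = -2 + (11/5 + k²/5) = ⅕ + k²/5)
I(Q) = 1/(-1 + Q) (I(Q) = 1/(Q + (3 - 4)) = 1/(Q - 1) = 1/(-1 + Q))
g(a) = ⅑ + a (g(a) = 1/(-1 + 10) + a = 1/9 + a = ⅑ + a)
√(g(-89 + Z(-2)) - 26142) = √((⅑ + (-89 + (⅕ + (⅕)*(-2)²))) - 26142) = √((⅑ + (-89 + (⅕ + (⅕)*4))) - 26142) = √((⅑ + (-89 + (⅕ + ⅘))) - 26142) = √((⅑ + (-89 + 1)) - 26142) = √((⅑ - 88) - 26142) = √(-791/9 - 26142) = √(-236069/9) = I*√236069/3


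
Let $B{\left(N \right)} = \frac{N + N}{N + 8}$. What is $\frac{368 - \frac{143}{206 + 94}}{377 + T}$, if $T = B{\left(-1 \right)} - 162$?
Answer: $\frac{771799}{450900} \approx 1.7117$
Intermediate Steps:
$B{\left(N \right)} = \frac{2 N}{8 + N}$
$T = - \frac{1136}{7}$ ($T = 2 \left(-1\right) \frac{1}{8 - 1} - 162 = 2 \left(-1\right) \frac{1}{7} - 162 = - \frac{2}{7} - 162 = - \frac{1136}{7} \approx -162.29$)
$\frac{368 - \frac{143}{206 + 94}}{377 + T} = \frac{368 - \frac{143}{206 + 94}}{377 - \frac{1136}{7}} = \frac{368 - \frac{143}{300}}{\frac{1503}{7}} = \left(368 - \frac{143}{300}\right) \frac{7}{1503} = \frac{110257}{300} \cdot \frac{7}{1503} = \frac{771799}{450900}$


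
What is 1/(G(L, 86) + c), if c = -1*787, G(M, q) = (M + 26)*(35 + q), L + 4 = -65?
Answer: -1/5990 ≈ -0.00016694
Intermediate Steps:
L = -69 (L = -4 - 65 = -69)
G(M, q) = (26 + M)*(35 + q)
c = -787
1/(G(L, 86) + c) = 1/((910 + 26*86 + 35*(-69) - 69*86) - 787) = 1/((910 + 2236 - 2415 - 5934) - 787) = 1/(-5203 - 787) = 1/(-5990) = -1/5990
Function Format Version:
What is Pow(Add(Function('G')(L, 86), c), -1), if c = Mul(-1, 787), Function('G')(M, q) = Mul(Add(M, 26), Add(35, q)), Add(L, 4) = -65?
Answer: Rational(-1, 5990) ≈ -0.00016694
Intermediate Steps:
L = -69 (L = Add(-4, -65) = -69)
Function('G')(M, q) = Mul(Add(26, M), Add(35, q))
c = -787
Pow(Add(Function('G')(L, 86), c), -1) = Pow(Add(Add(910, Mul(26, 86), Mul(35, -69), Mul(-69, 86)), -787), -1) = Pow(Add(Add(910, 2236, -2415, -5934), -787), -1) = Pow(Add(-5203, -787), -1) = Pow(-5990, -1) = Rational(-1, 5990)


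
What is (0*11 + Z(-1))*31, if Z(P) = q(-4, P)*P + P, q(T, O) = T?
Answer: 93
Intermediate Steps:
Z(P) = -3*P (Z(P) = -4*P + P = -3*P)
(0*11 + Z(-1))*31 = (0*11 - 3*(-1))*31 = (0 + 3)*31 = 3*31 = 93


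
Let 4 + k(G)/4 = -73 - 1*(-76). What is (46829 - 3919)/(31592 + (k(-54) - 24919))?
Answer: 42910/6669 ≈ 6.4342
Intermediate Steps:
k(G) = -4 (k(G) = -16 + 4*(-73 - 1*(-76)) = -16 + 4*(-73 + 76) = -16 + 4*3 = -16 + 12 = -4)
(46829 - 3919)/(31592 + (k(-54) - 24919)) = (46829 - 3919)/(31592 + (-4 - 24919)) = 42910/(31592 - 24923) = 42910/6669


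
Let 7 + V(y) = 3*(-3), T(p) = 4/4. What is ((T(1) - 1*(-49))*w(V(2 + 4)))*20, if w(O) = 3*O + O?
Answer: -64000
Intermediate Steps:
T(p) = 1 (T(p) = 4*(1/4) = 1)
V(y) = -16 (V(y) = -7 + 3*(-3) = -7 - 9 = -16)
w(O) = 4*O
((T(1) - 1*(-49))*w(V(2 + 4)))*20 = ((1 - 1*(-49))*(4*(-16)))*20 = ((1 + 49)*(-64))*20 = (50*(-64))*20 = -3200*20 = -64000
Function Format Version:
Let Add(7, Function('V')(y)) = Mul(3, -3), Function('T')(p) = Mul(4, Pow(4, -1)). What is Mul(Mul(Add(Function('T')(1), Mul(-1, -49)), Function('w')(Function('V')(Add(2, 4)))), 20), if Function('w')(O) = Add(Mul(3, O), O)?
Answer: -64000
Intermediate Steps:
Function('T')(p) = 1 (Function('T')(p) = Mul(4, Rational(1, 4)) = 1)
Function('V')(y) = -16 (Function('V')(y) = Add(-7, Mul(3, -3)) = Add(-7, -9) = -16)
Function('w')(O) = Mul(4, O)
Mul(Mul(Add(Function('T')(1), Mul(-1, -49)), Function('w')(Function('V')(Add(2, 4)))), 20) = Mul(Mul(Add(1, Mul(-1, -49)), Mul(4, -16)), 20) = Mul(Mul(Add(1, 49), -64), 20) = Mul(Mul(50, -64), 20) = Mul(-3200, 20) = -64000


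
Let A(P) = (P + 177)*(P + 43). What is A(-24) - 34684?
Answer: -31777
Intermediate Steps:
A(P) = (43 + P)*(177 + P) (A(P) = (177 + P)*(43 + P) = (43 + P)*(177 + P))
A(-24) - 34684 = (7611 + (-24)**2 + 220*(-24)) - 34684 = (7611 + 576 - 5280) - 34684 = 2907 - 34684 = -31777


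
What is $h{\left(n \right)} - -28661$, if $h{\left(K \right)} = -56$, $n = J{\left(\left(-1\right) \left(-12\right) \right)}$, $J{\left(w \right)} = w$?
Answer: $28605$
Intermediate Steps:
$n = 12$ ($n = \left(-1\right) \left(-12\right) = 12$)
$h{\left(n \right)} - -28661 = -56 - -28661 = -56 + 28661 = 28605$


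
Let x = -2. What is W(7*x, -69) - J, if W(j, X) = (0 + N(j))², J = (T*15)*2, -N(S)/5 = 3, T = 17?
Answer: -285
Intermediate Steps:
N(S) = -15 (N(S) = -5*3 = -15)
J = 510 (J = (17*15)*2 = 255*2 = 510)
W(j, X) = 225 (W(j, X) = (0 - 15)² = (-15)² = 225)
W(7*x, -69) - J = 225 - 1*510 = 225 - 510 = -285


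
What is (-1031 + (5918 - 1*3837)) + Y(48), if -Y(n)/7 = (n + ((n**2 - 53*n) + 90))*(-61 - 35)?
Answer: -67494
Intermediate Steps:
Y(n) = 60480 - 34944*n + 672*n**2 (Y(n) = -7*(n + ((n**2 - 53*n) + 90))*(-61 - 35) = -7*(n + (90 + n**2 - 53*n))*(-96) = -7*(90 + n**2 - 52*n)*(-96) = -7*(-8640 - 96*n**2 + 4992*n) = 60480 - 34944*n + 672*n**2)
(-1031 + (5918 - 1*3837)) + Y(48) = (-1031 + (5918 - 1*3837)) + (60480 - 34944*48 + 672*48**2) = (-1031 + (5918 - 3837)) + (60480 - 1677312 + 672*2304) = (-1031 + 2081) + (60480 - 1677312 + 1548288) = 1050 - 68544 = -67494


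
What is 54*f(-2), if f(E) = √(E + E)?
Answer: 108*I ≈ 108.0*I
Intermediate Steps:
f(E) = √2*√E (f(E) = √(2*E) = √2*√E)
54*f(-2) = 54*(√2*√(-2)) = 54*(√2*(I*√2)) = 54*(2*I) = 108*I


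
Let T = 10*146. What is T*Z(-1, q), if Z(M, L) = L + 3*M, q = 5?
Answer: 2920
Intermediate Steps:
T = 1460
T*Z(-1, q) = 1460*(5 + 3*(-1)) = 1460*(5 - 3) = 1460*2 = 2920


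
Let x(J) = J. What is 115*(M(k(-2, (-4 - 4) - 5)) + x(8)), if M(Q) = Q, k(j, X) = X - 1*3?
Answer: -920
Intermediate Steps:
k(j, X) = -3 + X (k(j, X) = X - 3 = -3 + X)
115*(M(k(-2, (-4 - 4) - 5)) + x(8)) = 115*((-3 + ((-4 - 4) - 5)) + 8) = 115*((-3 + (-8 - 5)) + 8) = 115*((-3 - 13) + 8) = 115*(-16 + 8) = 115*(-8) = -920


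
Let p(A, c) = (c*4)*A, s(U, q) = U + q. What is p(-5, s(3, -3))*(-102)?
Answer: 0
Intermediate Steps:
p(A, c) = 4*A*c (p(A, c) = (4*c)*A = 4*A*c)
p(-5, s(3, -3))*(-102) = (4*(-5)*(3 - 3))*(-102) = (4*(-5)*0)*(-102) = 0*(-102) = 0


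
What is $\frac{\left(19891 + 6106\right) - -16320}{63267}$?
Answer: $\frac{42317}{63267} \approx 0.66886$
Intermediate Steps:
$\frac{\left(19891 + 6106\right) - -16320}{63267} = \left(25997 + 16320\right) \frac{1}{63267} = 42317 \cdot \frac{1}{63267} = \frac{42317}{63267}$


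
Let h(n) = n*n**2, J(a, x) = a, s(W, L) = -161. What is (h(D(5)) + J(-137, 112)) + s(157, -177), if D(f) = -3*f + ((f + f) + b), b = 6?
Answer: -297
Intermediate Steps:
D(f) = 6 - f (D(f) = -3*f + ((f + f) + 6) = -3*f + (2*f + 6) = -3*f + (6 + 2*f) = 6 - f)
h(n) = n**3
(h(D(5)) + J(-137, 112)) + s(157, -177) = ((6 - 1*5)**3 - 137) - 161 = ((6 - 5)**3 - 137) - 161 = (1**3 - 137) - 161 = (1 - 137) - 161 = -136 - 161 = -297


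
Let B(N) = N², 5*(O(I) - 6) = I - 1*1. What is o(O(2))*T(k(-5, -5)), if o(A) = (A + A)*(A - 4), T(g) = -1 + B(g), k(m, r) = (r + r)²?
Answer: 6819318/25 ≈ 2.7277e+5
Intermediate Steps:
O(I) = 29/5 + I/5 (O(I) = 6 + (I - 1*1)/5 = 6 + (I - 1)/5 = 6 + (-1 + I)/5 = 6 + (-⅕ + I/5) = 29/5 + I/5)
k(m, r) = 4*r² (k(m, r) = (2*r)² = 4*r²)
T(g) = -1 + g²
o(A) = 2*A*(-4 + A) (o(A) = (2*A)*(-4 + A) = 2*A*(-4 + A))
o(O(2))*T(k(-5, -5)) = (2*(29/5 + (⅕)*2)*(-4 + (29/5 + (⅕)*2)))*(-1 + (4*(-5)²)²) = (2*(29/5 + ⅖)*(-4 + (29/5 + ⅖)))*(-1 + (4*25)²) = (2*(31/5)*(-4 + 31/5))*(-1 + 100²) = (2*(31/5)*(11/5))*(-1 + 10000) = (682/25)*9999 = 6819318/25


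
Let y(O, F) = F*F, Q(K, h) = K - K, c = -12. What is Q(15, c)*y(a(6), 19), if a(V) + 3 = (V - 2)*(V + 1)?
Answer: 0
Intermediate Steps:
Q(K, h) = 0
a(V) = -3 + (1 + V)*(-2 + V) (a(V) = -3 + (V - 2)*(V + 1) = -3 + (-2 + V)*(1 + V) = -3 + (1 + V)*(-2 + V))
y(O, F) = F**2
Q(15, c)*y(a(6), 19) = 0*19**2 = 0*361 = 0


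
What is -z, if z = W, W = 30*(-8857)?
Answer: 265710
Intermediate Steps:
W = -265710
z = -265710
-z = -1*(-265710) = 265710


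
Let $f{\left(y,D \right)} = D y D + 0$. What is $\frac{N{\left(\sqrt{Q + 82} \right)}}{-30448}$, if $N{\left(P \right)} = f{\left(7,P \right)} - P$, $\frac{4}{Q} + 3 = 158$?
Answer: $- \frac{44499}{2359720} + \frac{\sqrt{1970670}}{4719440} \approx -0.01856$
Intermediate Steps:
$Q = \frac{4}{155}$ ($Q = \frac{4}{-3 + 158} = \frac{4}{155} \approx 0.025806$)
$f{\left(y,D \right)} = y D^{2}$ ($f{\left(y,D \right)} = y D^{2} + 0 = y D^{2}$)
$N{\left(P \right)} = - P + 7 P^{2}$ ($N{\left(P \right)} = 7 P^{2} - P = - P + 7 P^{2}$)
$\frac{N{\left(\sqrt{Q + 82} \right)}}{-30448} = \frac{\sqrt{\frac{4}{155} + 82} \left(-1 + 7 \sqrt{\frac{4}{155} + 82}\right)}{-30448} = \sqrt{\frac{12714}{155}} \left(-1 + 7 \sqrt{\frac{12714}{155}}\right) \left(- \frac{1}{30448}\right) = \frac{\sqrt{1970670}}{155} \left(-1 + 7 \frac{\sqrt{1970670}}{155}\right) \left(- \frac{1}{30448}\right) = \frac{\sqrt{1970670}}{155} \left(-1 + \frac{7 \sqrt{1970670}}{155}\right) \left(- \frac{1}{30448}\right) = \frac{\sqrt{1970670} \left(-1 + \frac{7 \sqrt{1970670}}{155}\right)}{155} \left(- \frac{1}{30448}\right) = - \frac{\sqrt{1970670} \left(-1 + \frac{7 \sqrt{1970670}}{155}\right)}{4719440}$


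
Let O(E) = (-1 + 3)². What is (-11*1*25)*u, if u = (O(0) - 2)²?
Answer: -1100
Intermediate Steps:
O(E) = 4 (O(E) = 2² = 4)
u = 4 (u = (4 - 2)² = 2² = 4)
(-11*1*25)*u = (-11*1*25)*4 = -11*25*4 = -275*4 = -1100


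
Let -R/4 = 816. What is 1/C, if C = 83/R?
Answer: -3264/83 ≈ -39.325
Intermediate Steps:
R = -3264 (R = -4*816 = -3264)
C = -83/3264 (C = 83/(-3264) = 83*(-1/3264) = -83/3264 ≈ -0.025429)
1/C = 1/(-83/3264) = -3264/83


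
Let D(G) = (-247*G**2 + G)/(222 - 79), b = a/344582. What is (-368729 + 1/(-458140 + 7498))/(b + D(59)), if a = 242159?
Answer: 4093903396512576647/66744374051943279 ≈ 61.337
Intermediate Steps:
b = 242159/344582 ≈ 0.70276
D(G) = -19*G**2/11 + G/143 (D(G) = (G - 247*G**2)/143 = (G - 247*G**2)*(1/143) = -19*G**2/11 + G/143)
(-368729 + 1/(-458140 + 7498))/(b + D(59)) = (-368729 + 1/(-458140 + 7498))/(242159/344582 + (1/143)*59*(1 - 247*59)) = (-368729 + 1/(-450642))/(242159/344582 + (1/143)*59*(1 - 14573)) = (-368729 - 1/450642)/(242159/344582 + (1/143)*59*(-14572)) = -166164774019/(450642*(242159/344582 - 859748/143)) = -166164774019/(450642*(-296219056599/49275226)) = -166164774019/450642*(-49275226/296219056599) = 4093903396512576647/66744374051943279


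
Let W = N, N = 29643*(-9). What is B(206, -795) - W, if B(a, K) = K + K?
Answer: 265197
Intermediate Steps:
B(a, K) = 2*K
N = -266787
W = -266787
B(206, -795) - W = 2*(-795) - 1*(-266787) = -1590 + 266787 = 265197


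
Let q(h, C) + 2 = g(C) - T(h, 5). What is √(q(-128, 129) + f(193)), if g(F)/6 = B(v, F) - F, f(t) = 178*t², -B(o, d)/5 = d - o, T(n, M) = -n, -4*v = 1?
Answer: √26502162/2 ≈ 2574.0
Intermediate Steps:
v = -¼ (v = -¼*1 = -¼ ≈ -0.25000)
B(o, d) = -5*d + 5*o (B(o, d) = -5*(d - o) = -5*d + 5*o)
g(F) = -15/2 - 36*F (g(F) = 6*((-5*F + 5*(-¼)) - F) = 6*((-5*F - 5/4) - F) = 6*((-5/4 - 5*F) - F) = 6*(-5/4 - 6*F) = -15/2 - 36*F)
q(h, C) = -19/2 + h - 36*C (q(h, C) = -2 + ((-15/2 - 36*C) - (-1)*h) = -2 + ((-15/2 - 36*C) + h) = -2 + (-15/2 + h - 36*C) = -19/2 + h - 36*C)
√(q(-128, 129) + f(193)) = √((-19/2 - 128 - 36*129) + 178*193²) = √((-19/2 - 128 - 4644) + 178*37249) = √(-9563/2 + 6630322) = √(13251081/2) = √26502162/2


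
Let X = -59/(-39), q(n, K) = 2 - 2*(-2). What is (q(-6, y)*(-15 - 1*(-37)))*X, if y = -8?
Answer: 2596/13 ≈ 199.69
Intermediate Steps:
q(n, K) = 6 (q(n, K) = 2 + 4 = 6)
X = 59/39 (X = -59*(-1/39) = 59/39 ≈ 1.5128)
(q(-6, y)*(-15 - 1*(-37)))*X = (6*(-15 - 1*(-37)))*(59/39) = (6*(-15 + 37))*(59/39) = (6*22)*(59/39) = 132*(59/39) = 2596/13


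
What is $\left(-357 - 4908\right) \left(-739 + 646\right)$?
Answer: $489645$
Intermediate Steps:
$\left(-357 - 4908\right) \left(-739 + 646\right) = \left(-5265\right) \left(-93\right) = 489645$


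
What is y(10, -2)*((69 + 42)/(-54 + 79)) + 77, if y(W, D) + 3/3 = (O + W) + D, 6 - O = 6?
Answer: 2702/25 ≈ 108.08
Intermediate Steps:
O = 0 (O = 6 - 1*6 = 6 - 6 = 0)
y(W, D) = -1 + D + W (y(W, D) = -1 + ((0 + W) + D) = -1 + (W + D) = -1 + (D + W) = -1 + D + W)
y(10, -2)*((69 + 42)/(-54 + 79)) + 77 = (-1 - 2 + 10)*((69 + 42)/(-54 + 79)) + 77 = 7*(111/25) + 77 = 777/25 + 77 = 2702/25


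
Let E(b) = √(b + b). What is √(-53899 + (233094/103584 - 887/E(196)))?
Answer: √(-49195063731177 - 28915089476*√2)/30212 ≈ 232.25*I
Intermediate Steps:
E(b) = √2*√b (E(b) = √(2*b) = √2*√b)
√(-53899 + (233094/103584 - 887/E(196))) = √(-53899 + (233094/103584 - 887*√2/28)) = √(-53899 + (233094*(1/103584) - 887*√2/28)) = √(-53899 + (38849/17264 - 887*√2/28)) = √(-930473487/17264 - 887*√2/28)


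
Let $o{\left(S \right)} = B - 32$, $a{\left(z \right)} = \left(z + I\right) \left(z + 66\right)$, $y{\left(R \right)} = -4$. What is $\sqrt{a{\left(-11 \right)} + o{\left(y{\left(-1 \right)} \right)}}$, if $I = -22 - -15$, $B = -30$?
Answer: $2 i \sqrt{263} \approx 32.435 i$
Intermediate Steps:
$I = -7$ ($I = -22 + 15 = -7$)
$a{\left(z \right)} = \left(-7 + z\right) \left(66 + z\right)$ ($a{\left(z \right)} = \left(z - 7\right) \left(z + 66\right) = \left(-7 + z\right) \left(66 + z\right)$)
$o{\left(S \right)} = -62$ ($o{\left(S \right)} = -30 - 32 = -62$)
$\sqrt{a{\left(-11 \right)} + o{\left(y{\left(-1 \right)} \right)}} = \sqrt{\left(-462 + \left(-11\right)^{2} + 59 \left(-11\right)\right) - 62} = \sqrt{\left(-462 + 121 - 649\right) - 62} = \sqrt{-990 - 62} = \sqrt{-1052} = 2 i \sqrt{263}$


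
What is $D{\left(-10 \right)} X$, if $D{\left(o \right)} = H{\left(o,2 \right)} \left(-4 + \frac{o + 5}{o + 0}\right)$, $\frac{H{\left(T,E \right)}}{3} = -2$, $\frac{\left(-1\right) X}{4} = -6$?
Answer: $504$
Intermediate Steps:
$X = 24$ ($X = \left(-4\right) \left(-6\right) = 24$)
$H{\left(T,E \right)} = -6$ ($H{\left(T,E \right)} = 3 \left(-2\right) = -6$)
$D{\left(o \right)} = 24 - \frac{6 \left(5 + o\right)}{o}$ ($D{\left(o \right)} = - 6 \left(-4 + \frac{o + 5}{o + 0}\right) = - 6 \left(-4 + \frac{5 + o}{o}\right) = 24 - \frac{6 \left(5 + o\right)}{o}$)
$D{\left(-10 \right)} X = \left(18 - \frac{30}{-10}\right) 24 = \left(18 - -3\right) 24 = \left(18 + 3\right) 24 = 21 \cdot 24 = 504$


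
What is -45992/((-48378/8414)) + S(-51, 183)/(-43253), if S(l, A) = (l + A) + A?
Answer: 1195563389071/149463831 ≈ 7999.0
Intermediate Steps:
S(l, A) = l + 2*A (S(l, A) = (A + l) + A = l + 2*A)
-45992/((-48378/8414)) + S(-51, 183)/(-43253) = -45992/((-48378/8414)) + (-51 + 2*183)/(-43253) = -45992/((-48378*1/8414)) + (-51 + 366)*(-1/43253) = -45992/(-24189/4207) + 315*(-1/43253) = -45992*(-4207/24189) - 45/6179 = 193488344/24189 - 45/6179 = 1195563389071/149463831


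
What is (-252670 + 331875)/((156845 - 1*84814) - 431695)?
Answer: -79205/359664 ≈ -0.22022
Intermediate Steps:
(-252670 + 331875)/((156845 - 1*84814) - 431695) = 79205/((156845 - 84814) - 431695) = 79205/(72031 - 431695) = 79205/(-359664) = 79205*(-1/359664) = -79205/359664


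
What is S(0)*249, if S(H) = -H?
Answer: 0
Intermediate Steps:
S(0)*249 = -1*0*249 = 0*249 = 0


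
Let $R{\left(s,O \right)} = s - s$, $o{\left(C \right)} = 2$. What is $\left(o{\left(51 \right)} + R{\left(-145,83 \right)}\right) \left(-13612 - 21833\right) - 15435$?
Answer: $-86325$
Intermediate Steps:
$R{\left(s,O \right)} = 0$
$\left(o{\left(51 \right)} + R{\left(-145,83 \right)}\right) \left(-13612 - 21833\right) - 15435 = \left(2 + 0\right) \left(-13612 - 21833\right) - 15435 = 2 \left(-35445\right) - 15435 = -70890 - 15435 = -86325$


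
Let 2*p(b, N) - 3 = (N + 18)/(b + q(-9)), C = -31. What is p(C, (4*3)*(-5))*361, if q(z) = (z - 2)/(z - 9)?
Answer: 865317/1094 ≈ 790.97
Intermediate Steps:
q(z) = (-2 + z)/(-9 + z)
p(b, N) = 3/2 + (18 + N)/(2*(11/18 + b)) (p(b, N) = 3/2 + ((N + 18)/(b + (-2 - 9)/(-9 - 9)))/2 = 3/2 + ((18 + N)/(b - 11/(-18)))/2 = 3/2 + ((18 + N)/(b - 1/18*(-11)))/2 = 3/2 + ((18 + N)/(b + 11/18))/2 = 3/2 + ((18 + N)/(11/18 + b))/2 = 3/2 + (18 + N)/(2*(11/18 + b)))
p(C, (4*3)*(-5))*361 = (3*(119 + 6*((4*3)*(-5)) + 18*(-31))/(2*(11 + 18*(-31))))*361 = (3*(119 + 6*(12*(-5)) - 558)/(2*(11 - 558)))*361 = ((3/2)*(119 + 6*(-60) - 558)/(-547))*361 = ((3/2)*(-1/547)*(119 - 360 - 558))*361 = ((3/2)*(-1/547)*(-799))*361 = (2397/1094)*361 = 865317/1094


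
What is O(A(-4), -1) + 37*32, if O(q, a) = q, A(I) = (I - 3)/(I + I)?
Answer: 9479/8 ≈ 1184.9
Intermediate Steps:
A(I) = (-3 + I)/(2*I) (A(I) = (-3 + I)/((2*I)) = (-3 + I)*(1/(2*I)) = (-3 + I)/(2*I))
O(A(-4), -1) + 37*32 = (½)*(-3 - 4)/(-4) + 37*32 = (½)*(-¼)*(-7) + 1184 = 7/8 + 1184 = 9479/8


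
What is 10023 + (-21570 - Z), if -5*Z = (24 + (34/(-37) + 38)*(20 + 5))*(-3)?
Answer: -2241759/185 ≈ -12118.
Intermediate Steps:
Z = 105564/185 (Z = -(24 + (34/(-37) + 38)*(20 + 5))*(-3)/5 = -(24 + (34*(-1/37) + 38)*25)*(-3)/5 = -(24 + (-34/37 + 38)*25)*(-3)/5 = -(24 + (1372/37)*25)*(-3)/5 = -(24 + 34300/37)*(-3)/5 = -35188*(-3)/185 = -⅕*(-105564/37) = 105564/185 ≈ 570.62)
10023 + (-21570 - Z) = 10023 + (-21570 - 1*105564/185) = 10023 + (-21570 - 105564/185) = 10023 - 4096014/185 = -2241759/185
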